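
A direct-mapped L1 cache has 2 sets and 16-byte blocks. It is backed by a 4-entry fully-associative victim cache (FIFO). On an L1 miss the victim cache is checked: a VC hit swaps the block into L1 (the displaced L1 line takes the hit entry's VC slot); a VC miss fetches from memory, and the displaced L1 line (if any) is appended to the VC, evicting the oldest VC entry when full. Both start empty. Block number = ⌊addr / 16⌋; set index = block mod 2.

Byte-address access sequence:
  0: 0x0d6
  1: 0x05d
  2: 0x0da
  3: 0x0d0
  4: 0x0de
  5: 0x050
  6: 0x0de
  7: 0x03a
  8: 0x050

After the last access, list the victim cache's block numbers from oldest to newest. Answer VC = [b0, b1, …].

#0 0xd6→b13/s1 MISS; vc=[]
#1 0x5d→b5/s1 MISS; vc=[13]
#2 0xda→b13/s1 VC-HIT; vc=[5]
#3 0xd0→b13/s1 L1-HIT; vc=[5]
#4 0xde→b13/s1 L1-HIT; vc=[5]
#5 0x50→b5/s1 VC-HIT; vc=[13]
#6 0xde→b13/s1 VC-HIT; vc=[5]
#7 0x3a→b3/s1 MISS; vc=[5,13]
#8 0x50→b5/s1 VC-HIT; vc=[3,13]

VC = [3, 13]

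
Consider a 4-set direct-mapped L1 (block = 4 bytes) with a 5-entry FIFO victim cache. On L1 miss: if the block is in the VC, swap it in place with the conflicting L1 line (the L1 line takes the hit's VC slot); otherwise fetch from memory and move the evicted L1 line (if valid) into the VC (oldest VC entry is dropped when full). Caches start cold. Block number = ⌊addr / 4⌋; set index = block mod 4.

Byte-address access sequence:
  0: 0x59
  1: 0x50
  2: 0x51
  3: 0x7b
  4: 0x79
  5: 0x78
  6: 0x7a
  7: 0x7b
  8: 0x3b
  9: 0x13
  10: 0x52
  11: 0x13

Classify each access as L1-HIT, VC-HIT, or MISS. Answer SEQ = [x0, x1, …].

0: 0x59 (blk 22, set 2) → MISS  vc=[]
1: 0x50 (blk 20, set 0) → MISS  vc=[]
2: 0x51 (blk 20, set 0) → L1-HIT  vc=[]
3: 0x7b (blk 30, set 2) → MISS  vc=[22]
4: 0x79 (blk 30, set 2) → L1-HIT  vc=[22]
5: 0x78 (blk 30, set 2) → L1-HIT  vc=[22]
6: 0x7a (blk 30, set 2) → L1-HIT  vc=[22]
7: 0x7b (blk 30, set 2) → L1-HIT  vc=[22]
8: 0x3b (blk 14, set 2) → MISS  vc=[22, 30]
9: 0x13 (blk 4, set 0) → MISS  vc=[22, 30, 20]
10: 0x52 (blk 20, set 0) → VC-HIT  vc=[22, 30, 4]
11: 0x13 (blk 4, set 0) → VC-HIT  vc=[22, 30, 20]

SEQ = [MISS, MISS, L1-HIT, MISS, L1-HIT, L1-HIT, L1-HIT, L1-HIT, MISS, MISS, VC-HIT, VC-HIT]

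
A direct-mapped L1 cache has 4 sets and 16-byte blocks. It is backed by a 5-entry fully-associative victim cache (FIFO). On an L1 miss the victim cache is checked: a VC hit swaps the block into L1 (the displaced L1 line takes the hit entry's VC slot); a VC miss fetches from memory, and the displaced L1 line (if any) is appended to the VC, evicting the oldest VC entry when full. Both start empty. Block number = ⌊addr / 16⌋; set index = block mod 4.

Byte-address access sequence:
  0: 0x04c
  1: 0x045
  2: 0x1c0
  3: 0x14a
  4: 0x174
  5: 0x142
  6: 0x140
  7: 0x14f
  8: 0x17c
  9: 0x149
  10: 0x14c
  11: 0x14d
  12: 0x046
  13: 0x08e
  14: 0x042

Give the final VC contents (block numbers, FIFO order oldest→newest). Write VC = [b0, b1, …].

VC = [20, 28, 8]

#0 0x4c→b4/s0 MISS; vc=[]
#1 0x45→b4/s0 L1-HIT; vc=[]
#2 0x1c0→b28/s0 MISS; vc=[4]
#3 0x14a→b20/s0 MISS; vc=[4,28]
#4 0x174→b23/s3 MISS; vc=[4,28]
#5 0x142→b20/s0 L1-HIT; vc=[4,28]
#6 0x140→b20/s0 L1-HIT; vc=[4,28]
#7 0x14f→b20/s0 L1-HIT; vc=[4,28]
#8 0x17c→b23/s3 L1-HIT; vc=[4,28]
#9 0x149→b20/s0 L1-HIT; vc=[4,28]
#10 0x14c→b20/s0 L1-HIT; vc=[4,28]
#11 0x14d→b20/s0 L1-HIT; vc=[4,28]
#12 0x46→b4/s0 VC-HIT; vc=[20,28]
#13 0x8e→b8/s0 MISS; vc=[20,28,4]
#14 0x42→b4/s0 VC-HIT; vc=[20,28,8]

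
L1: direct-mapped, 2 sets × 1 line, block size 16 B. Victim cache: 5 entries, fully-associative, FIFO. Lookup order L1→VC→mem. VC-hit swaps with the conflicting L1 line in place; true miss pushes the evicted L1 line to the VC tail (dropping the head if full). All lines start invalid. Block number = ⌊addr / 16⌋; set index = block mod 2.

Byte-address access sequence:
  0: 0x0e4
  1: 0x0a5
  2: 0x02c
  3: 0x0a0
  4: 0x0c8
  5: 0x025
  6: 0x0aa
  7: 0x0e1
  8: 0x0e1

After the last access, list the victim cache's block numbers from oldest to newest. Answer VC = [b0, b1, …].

VC = [10, 12, 2]

0: 0xe4 (blk 14, set 0) → MISS  vc=[]
1: 0xa5 (blk 10, set 0) → MISS  vc=[14]
2: 0x2c (blk 2, set 0) → MISS  vc=[14, 10]
3: 0xa0 (blk 10, set 0) → VC-HIT  vc=[14, 2]
4: 0xc8 (blk 12, set 0) → MISS  vc=[14, 2, 10]
5: 0x25 (blk 2, set 0) → VC-HIT  vc=[14, 12, 10]
6: 0xaa (blk 10, set 0) → VC-HIT  vc=[14, 12, 2]
7: 0xe1 (blk 14, set 0) → VC-HIT  vc=[10, 12, 2]
8: 0xe1 (blk 14, set 0) → L1-HIT  vc=[10, 12, 2]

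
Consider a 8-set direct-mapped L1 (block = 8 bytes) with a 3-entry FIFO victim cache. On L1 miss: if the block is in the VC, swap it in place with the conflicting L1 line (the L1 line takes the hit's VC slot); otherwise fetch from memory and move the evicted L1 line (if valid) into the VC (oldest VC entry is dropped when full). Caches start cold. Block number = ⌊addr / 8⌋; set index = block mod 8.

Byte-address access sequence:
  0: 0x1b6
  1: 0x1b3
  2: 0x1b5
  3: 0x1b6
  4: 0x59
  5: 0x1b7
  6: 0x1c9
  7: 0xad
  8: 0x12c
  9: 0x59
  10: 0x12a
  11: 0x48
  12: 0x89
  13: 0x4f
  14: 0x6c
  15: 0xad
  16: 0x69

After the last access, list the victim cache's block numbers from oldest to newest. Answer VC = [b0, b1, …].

#0 0x1b6→b54/s6 MISS; vc=[]
#1 0x1b3→b54/s6 L1-HIT; vc=[]
#2 0x1b5→b54/s6 L1-HIT; vc=[]
#3 0x1b6→b54/s6 L1-HIT; vc=[]
#4 0x59→b11/s3 MISS; vc=[]
#5 0x1b7→b54/s6 L1-HIT; vc=[]
#6 0x1c9→b57/s1 MISS; vc=[]
#7 0xad→b21/s5 MISS; vc=[]
#8 0x12c→b37/s5 MISS; vc=[21]
#9 0x59→b11/s3 L1-HIT; vc=[21]
#10 0x12a→b37/s5 L1-HIT; vc=[21]
#11 0x48→b9/s1 MISS; vc=[21,57]
#12 0x89→b17/s1 MISS; vc=[21,57,9]
#13 0x4f→b9/s1 VC-HIT; vc=[21,57,17]
#14 0x6c→b13/s5 MISS; vc=[57,17,37]
#15 0xad→b21/s5 MISS; vc=[17,37,13]
#16 0x69→b13/s5 VC-HIT; vc=[17,37,21]

VC = [17, 37, 21]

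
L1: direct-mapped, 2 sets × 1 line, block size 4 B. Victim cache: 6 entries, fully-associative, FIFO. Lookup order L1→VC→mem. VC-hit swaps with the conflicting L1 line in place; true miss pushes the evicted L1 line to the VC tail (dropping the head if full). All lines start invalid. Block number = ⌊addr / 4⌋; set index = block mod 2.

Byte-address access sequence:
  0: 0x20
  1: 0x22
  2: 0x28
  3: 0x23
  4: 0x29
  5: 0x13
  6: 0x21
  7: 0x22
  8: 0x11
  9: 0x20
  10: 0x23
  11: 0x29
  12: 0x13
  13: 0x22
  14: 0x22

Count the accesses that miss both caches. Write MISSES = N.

0: 0x20 (blk 8, set 0) → MISS  vc=[]
1: 0x22 (blk 8, set 0) → L1-HIT  vc=[]
2: 0x28 (blk 10, set 0) → MISS  vc=[8]
3: 0x23 (blk 8, set 0) → VC-HIT  vc=[10]
4: 0x29 (blk 10, set 0) → VC-HIT  vc=[8]
5: 0x13 (blk 4, set 0) → MISS  vc=[8, 10]
6: 0x21 (blk 8, set 0) → VC-HIT  vc=[4, 10]
7: 0x22 (blk 8, set 0) → L1-HIT  vc=[4, 10]
8: 0x11 (blk 4, set 0) → VC-HIT  vc=[8, 10]
9: 0x20 (blk 8, set 0) → VC-HIT  vc=[4, 10]
10: 0x23 (blk 8, set 0) → L1-HIT  vc=[4, 10]
11: 0x29 (blk 10, set 0) → VC-HIT  vc=[4, 8]
12: 0x13 (blk 4, set 0) → VC-HIT  vc=[10, 8]
13: 0x22 (blk 8, set 0) → VC-HIT  vc=[10, 4]
14: 0x22 (blk 8, set 0) → L1-HIT  vc=[10, 4]

MISSES = 3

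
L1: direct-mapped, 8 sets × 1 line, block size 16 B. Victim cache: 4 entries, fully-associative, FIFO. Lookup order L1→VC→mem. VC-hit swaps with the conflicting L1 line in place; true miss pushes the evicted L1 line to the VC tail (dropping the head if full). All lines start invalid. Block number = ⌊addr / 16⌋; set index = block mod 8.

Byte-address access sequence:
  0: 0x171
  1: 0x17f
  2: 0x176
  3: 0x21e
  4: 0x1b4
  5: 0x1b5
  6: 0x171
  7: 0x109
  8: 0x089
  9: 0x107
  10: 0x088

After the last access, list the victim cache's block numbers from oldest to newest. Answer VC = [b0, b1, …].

#0 0x171→b23/s7 MISS; vc=[]
#1 0x17f→b23/s7 L1-HIT; vc=[]
#2 0x176→b23/s7 L1-HIT; vc=[]
#3 0x21e→b33/s1 MISS; vc=[]
#4 0x1b4→b27/s3 MISS; vc=[]
#5 0x1b5→b27/s3 L1-HIT; vc=[]
#6 0x171→b23/s7 L1-HIT; vc=[]
#7 0x109→b16/s0 MISS; vc=[]
#8 0x89→b8/s0 MISS; vc=[16]
#9 0x107→b16/s0 VC-HIT; vc=[8]
#10 0x88→b8/s0 VC-HIT; vc=[16]

VC = [16]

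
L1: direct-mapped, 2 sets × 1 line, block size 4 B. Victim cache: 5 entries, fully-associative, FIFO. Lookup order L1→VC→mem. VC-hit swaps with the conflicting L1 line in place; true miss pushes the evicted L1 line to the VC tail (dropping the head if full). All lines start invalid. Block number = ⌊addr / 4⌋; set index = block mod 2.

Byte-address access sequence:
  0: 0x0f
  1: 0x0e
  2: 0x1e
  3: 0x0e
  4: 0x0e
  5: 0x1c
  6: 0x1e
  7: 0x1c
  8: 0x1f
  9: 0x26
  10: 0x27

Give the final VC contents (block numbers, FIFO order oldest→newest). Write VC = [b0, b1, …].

0: 0xf (blk 3, set 1) → MISS  vc=[]
1: 0xe (blk 3, set 1) → L1-HIT  vc=[]
2: 0x1e (blk 7, set 1) → MISS  vc=[3]
3: 0xe (blk 3, set 1) → VC-HIT  vc=[7]
4: 0xe (blk 3, set 1) → L1-HIT  vc=[7]
5: 0x1c (blk 7, set 1) → VC-HIT  vc=[3]
6: 0x1e (blk 7, set 1) → L1-HIT  vc=[3]
7: 0x1c (blk 7, set 1) → L1-HIT  vc=[3]
8: 0x1f (blk 7, set 1) → L1-HIT  vc=[3]
9: 0x26 (blk 9, set 1) → MISS  vc=[3, 7]
10: 0x27 (blk 9, set 1) → L1-HIT  vc=[3, 7]

VC = [3, 7]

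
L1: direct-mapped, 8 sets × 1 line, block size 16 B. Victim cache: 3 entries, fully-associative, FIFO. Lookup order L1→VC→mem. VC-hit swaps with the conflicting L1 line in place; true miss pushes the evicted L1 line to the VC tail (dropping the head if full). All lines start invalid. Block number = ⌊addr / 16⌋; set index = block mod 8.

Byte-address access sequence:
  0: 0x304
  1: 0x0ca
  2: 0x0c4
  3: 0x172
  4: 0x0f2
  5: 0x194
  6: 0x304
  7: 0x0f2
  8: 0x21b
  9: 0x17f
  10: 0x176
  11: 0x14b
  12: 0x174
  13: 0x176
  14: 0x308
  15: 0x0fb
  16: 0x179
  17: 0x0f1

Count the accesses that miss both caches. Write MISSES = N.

MISSES = 7

0: 0x304 (blk 48, set 0) → MISS  vc=[]
1: 0xca (blk 12, set 4) → MISS  vc=[]
2: 0xc4 (blk 12, set 4) → L1-HIT  vc=[]
3: 0x172 (blk 23, set 7) → MISS  vc=[]
4: 0xf2 (blk 15, set 7) → MISS  vc=[23]
5: 0x194 (blk 25, set 1) → MISS  vc=[23]
6: 0x304 (blk 48, set 0) → L1-HIT  vc=[23]
7: 0xf2 (blk 15, set 7) → L1-HIT  vc=[23]
8: 0x21b (blk 33, set 1) → MISS  vc=[23, 25]
9: 0x17f (blk 23, set 7) → VC-HIT  vc=[15, 25]
10: 0x176 (blk 23, set 7) → L1-HIT  vc=[15, 25]
11: 0x14b (blk 20, set 4) → MISS  vc=[15, 25, 12]
12: 0x174 (blk 23, set 7) → L1-HIT  vc=[15, 25, 12]
13: 0x176 (blk 23, set 7) → L1-HIT  vc=[15, 25, 12]
14: 0x308 (blk 48, set 0) → L1-HIT  vc=[15, 25, 12]
15: 0xfb (blk 15, set 7) → VC-HIT  vc=[23, 25, 12]
16: 0x179 (blk 23, set 7) → VC-HIT  vc=[15, 25, 12]
17: 0xf1 (blk 15, set 7) → VC-HIT  vc=[23, 25, 12]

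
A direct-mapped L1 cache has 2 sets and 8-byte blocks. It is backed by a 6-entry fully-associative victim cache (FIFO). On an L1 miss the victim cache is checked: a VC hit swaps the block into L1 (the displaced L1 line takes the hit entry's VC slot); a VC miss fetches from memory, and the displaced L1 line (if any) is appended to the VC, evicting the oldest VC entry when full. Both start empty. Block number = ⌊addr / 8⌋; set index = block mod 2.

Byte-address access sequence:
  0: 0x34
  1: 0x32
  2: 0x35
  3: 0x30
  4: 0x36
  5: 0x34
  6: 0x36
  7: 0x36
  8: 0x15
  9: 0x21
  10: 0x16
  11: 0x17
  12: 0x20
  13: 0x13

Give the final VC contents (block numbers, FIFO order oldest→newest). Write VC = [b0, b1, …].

VC = [6, 4]

  [0] addr=0x34 blk=6 s=0: MISS | VC []
  [1] addr=0x32 blk=6 s=0: L1-HIT | VC []
  [2] addr=0x35 blk=6 s=0: L1-HIT | VC []
  [3] addr=0x30 blk=6 s=0: L1-HIT | VC []
  [4] addr=0x36 blk=6 s=0: L1-HIT | VC []
  [5] addr=0x34 blk=6 s=0: L1-HIT | VC []
  [6] addr=0x36 blk=6 s=0: L1-HIT | VC []
  [7] addr=0x36 blk=6 s=0: L1-HIT | VC []
  [8] addr=0x15 blk=2 s=0: MISS | VC [6]
  [9] addr=0x21 blk=4 s=0: MISS | VC [6, 2]
  [10] addr=0x16 blk=2 s=0: VC-HIT | VC [6, 4]
  [11] addr=0x17 blk=2 s=0: L1-HIT | VC [6, 4]
  [12] addr=0x20 blk=4 s=0: VC-HIT | VC [6, 2]
  [13] addr=0x13 blk=2 s=0: VC-HIT | VC [6, 4]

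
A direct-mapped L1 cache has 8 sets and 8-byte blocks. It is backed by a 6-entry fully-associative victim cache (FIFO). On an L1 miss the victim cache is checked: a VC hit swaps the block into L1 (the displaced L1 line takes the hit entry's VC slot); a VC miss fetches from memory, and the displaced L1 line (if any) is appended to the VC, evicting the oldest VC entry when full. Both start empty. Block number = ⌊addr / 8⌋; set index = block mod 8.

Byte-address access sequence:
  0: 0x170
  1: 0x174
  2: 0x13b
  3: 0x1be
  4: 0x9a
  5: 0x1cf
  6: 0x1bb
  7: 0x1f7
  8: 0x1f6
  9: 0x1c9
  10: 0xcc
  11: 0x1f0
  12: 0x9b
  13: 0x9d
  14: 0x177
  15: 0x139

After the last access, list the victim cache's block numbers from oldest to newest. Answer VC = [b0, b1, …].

#0 0x170→b46/s6 MISS; vc=[]
#1 0x174→b46/s6 L1-HIT; vc=[]
#2 0x13b→b39/s7 MISS; vc=[]
#3 0x1be→b55/s7 MISS; vc=[39]
#4 0x9a→b19/s3 MISS; vc=[39]
#5 0x1cf→b57/s1 MISS; vc=[39]
#6 0x1bb→b55/s7 L1-HIT; vc=[39]
#7 0x1f7→b62/s6 MISS; vc=[39,46]
#8 0x1f6→b62/s6 L1-HIT; vc=[39,46]
#9 0x1c9→b57/s1 L1-HIT; vc=[39,46]
#10 0xcc→b25/s1 MISS; vc=[39,46,57]
#11 0x1f0→b62/s6 L1-HIT; vc=[39,46,57]
#12 0x9b→b19/s3 L1-HIT; vc=[39,46,57]
#13 0x9d→b19/s3 L1-HIT; vc=[39,46,57]
#14 0x177→b46/s6 VC-HIT; vc=[39,62,57]
#15 0x139→b39/s7 VC-HIT; vc=[55,62,57]

VC = [55, 62, 57]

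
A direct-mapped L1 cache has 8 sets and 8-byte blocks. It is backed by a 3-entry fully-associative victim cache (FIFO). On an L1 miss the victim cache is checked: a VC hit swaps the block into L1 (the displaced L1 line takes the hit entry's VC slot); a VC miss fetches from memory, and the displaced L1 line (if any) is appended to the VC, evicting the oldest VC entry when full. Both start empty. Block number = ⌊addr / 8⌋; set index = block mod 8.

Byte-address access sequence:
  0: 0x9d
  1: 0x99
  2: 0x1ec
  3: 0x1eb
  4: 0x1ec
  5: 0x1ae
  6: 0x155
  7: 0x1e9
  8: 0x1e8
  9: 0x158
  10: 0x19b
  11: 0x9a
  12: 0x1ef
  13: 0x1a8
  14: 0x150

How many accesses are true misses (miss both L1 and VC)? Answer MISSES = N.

MISSES = 6

0: 0x9d (blk 19, set 3) → MISS  vc=[]
1: 0x99 (blk 19, set 3) → L1-HIT  vc=[]
2: 0x1ec (blk 61, set 5) → MISS  vc=[]
3: 0x1eb (blk 61, set 5) → L1-HIT  vc=[]
4: 0x1ec (blk 61, set 5) → L1-HIT  vc=[]
5: 0x1ae (blk 53, set 5) → MISS  vc=[61]
6: 0x155 (blk 42, set 2) → MISS  vc=[61]
7: 0x1e9 (blk 61, set 5) → VC-HIT  vc=[53]
8: 0x1e8 (blk 61, set 5) → L1-HIT  vc=[53]
9: 0x158 (blk 43, set 3) → MISS  vc=[53, 19]
10: 0x19b (blk 51, set 3) → MISS  vc=[53, 19, 43]
11: 0x9a (blk 19, set 3) → VC-HIT  vc=[53, 51, 43]
12: 0x1ef (blk 61, set 5) → L1-HIT  vc=[53, 51, 43]
13: 0x1a8 (blk 53, set 5) → VC-HIT  vc=[61, 51, 43]
14: 0x150 (blk 42, set 2) → L1-HIT  vc=[61, 51, 43]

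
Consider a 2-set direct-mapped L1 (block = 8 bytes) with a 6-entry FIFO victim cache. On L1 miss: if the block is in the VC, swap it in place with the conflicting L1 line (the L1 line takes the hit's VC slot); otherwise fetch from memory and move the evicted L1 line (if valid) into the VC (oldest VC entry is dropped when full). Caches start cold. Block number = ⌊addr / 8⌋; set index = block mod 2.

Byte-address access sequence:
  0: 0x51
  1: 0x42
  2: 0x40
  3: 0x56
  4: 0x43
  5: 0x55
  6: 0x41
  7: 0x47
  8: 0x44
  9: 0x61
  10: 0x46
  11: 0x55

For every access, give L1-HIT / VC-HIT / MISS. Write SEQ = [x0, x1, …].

SEQ = [MISS, MISS, L1-HIT, VC-HIT, VC-HIT, VC-HIT, VC-HIT, L1-HIT, L1-HIT, MISS, VC-HIT, VC-HIT]

0: 0x51 (blk 10, set 0) → MISS  vc=[]
1: 0x42 (blk 8, set 0) → MISS  vc=[10]
2: 0x40 (blk 8, set 0) → L1-HIT  vc=[10]
3: 0x56 (blk 10, set 0) → VC-HIT  vc=[8]
4: 0x43 (blk 8, set 0) → VC-HIT  vc=[10]
5: 0x55 (blk 10, set 0) → VC-HIT  vc=[8]
6: 0x41 (blk 8, set 0) → VC-HIT  vc=[10]
7: 0x47 (blk 8, set 0) → L1-HIT  vc=[10]
8: 0x44 (blk 8, set 0) → L1-HIT  vc=[10]
9: 0x61 (blk 12, set 0) → MISS  vc=[10, 8]
10: 0x46 (blk 8, set 0) → VC-HIT  vc=[10, 12]
11: 0x55 (blk 10, set 0) → VC-HIT  vc=[8, 12]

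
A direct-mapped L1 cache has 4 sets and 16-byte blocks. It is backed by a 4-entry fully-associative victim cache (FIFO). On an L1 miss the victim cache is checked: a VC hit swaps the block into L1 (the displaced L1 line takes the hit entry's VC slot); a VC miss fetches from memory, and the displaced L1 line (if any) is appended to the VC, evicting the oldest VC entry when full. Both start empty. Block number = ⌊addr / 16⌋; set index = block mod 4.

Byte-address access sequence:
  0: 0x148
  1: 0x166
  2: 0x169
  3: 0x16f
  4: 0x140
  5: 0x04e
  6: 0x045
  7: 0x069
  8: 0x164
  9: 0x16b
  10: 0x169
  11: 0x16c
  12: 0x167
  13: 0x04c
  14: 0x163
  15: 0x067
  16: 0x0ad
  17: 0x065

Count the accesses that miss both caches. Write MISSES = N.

MISSES = 5

#0 0x148→b20/s0 MISS; vc=[]
#1 0x166→b22/s2 MISS; vc=[]
#2 0x169→b22/s2 L1-HIT; vc=[]
#3 0x16f→b22/s2 L1-HIT; vc=[]
#4 0x140→b20/s0 L1-HIT; vc=[]
#5 0x4e→b4/s0 MISS; vc=[20]
#6 0x45→b4/s0 L1-HIT; vc=[20]
#7 0x69→b6/s2 MISS; vc=[20,22]
#8 0x164→b22/s2 VC-HIT; vc=[20,6]
#9 0x16b→b22/s2 L1-HIT; vc=[20,6]
#10 0x169→b22/s2 L1-HIT; vc=[20,6]
#11 0x16c→b22/s2 L1-HIT; vc=[20,6]
#12 0x167→b22/s2 L1-HIT; vc=[20,6]
#13 0x4c→b4/s0 L1-HIT; vc=[20,6]
#14 0x163→b22/s2 L1-HIT; vc=[20,6]
#15 0x67→b6/s2 VC-HIT; vc=[20,22]
#16 0xad→b10/s2 MISS; vc=[20,22,6]
#17 0x65→b6/s2 VC-HIT; vc=[20,22,10]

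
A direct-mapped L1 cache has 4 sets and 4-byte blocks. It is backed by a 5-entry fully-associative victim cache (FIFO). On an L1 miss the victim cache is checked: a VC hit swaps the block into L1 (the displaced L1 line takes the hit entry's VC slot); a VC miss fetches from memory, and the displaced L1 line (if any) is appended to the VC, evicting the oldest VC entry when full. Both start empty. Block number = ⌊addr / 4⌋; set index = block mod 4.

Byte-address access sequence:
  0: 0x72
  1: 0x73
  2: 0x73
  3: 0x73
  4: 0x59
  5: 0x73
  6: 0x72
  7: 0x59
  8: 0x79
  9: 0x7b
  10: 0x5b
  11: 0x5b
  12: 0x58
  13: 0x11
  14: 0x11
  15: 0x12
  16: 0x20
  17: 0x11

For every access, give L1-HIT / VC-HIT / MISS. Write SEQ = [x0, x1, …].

SEQ = [MISS, L1-HIT, L1-HIT, L1-HIT, MISS, L1-HIT, L1-HIT, L1-HIT, MISS, L1-HIT, VC-HIT, L1-HIT, L1-HIT, MISS, L1-HIT, L1-HIT, MISS, VC-HIT]

0: 0x72 (blk 28, set 0) → MISS  vc=[]
1: 0x73 (blk 28, set 0) → L1-HIT  vc=[]
2: 0x73 (blk 28, set 0) → L1-HIT  vc=[]
3: 0x73 (blk 28, set 0) → L1-HIT  vc=[]
4: 0x59 (blk 22, set 2) → MISS  vc=[]
5: 0x73 (blk 28, set 0) → L1-HIT  vc=[]
6: 0x72 (blk 28, set 0) → L1-HIT  vc=[]
7: 0x59 (blk 22, set 2) → L1-HIT  vc=[]
8: 0x79 (blk 30, set 2) → MISS  vc=[22]
9: 0x7b (blk 30, set 2) → L1-HIT  vc=[22]
10: 0x5b (blk 22, set 2) → VC-HIT  vc=[30]
11: 0x5b (blk 22, set 2) → L1-HIT  vc=[30]
12: 0x58 (blk 22, set 2) → L1-HIT  vc=[30]
13: 0x11 (blk 4, set 0) → MISS  vc=[30, 28]
14: 0x11 (blk 4, set 0) → L1-HIT  vc=[30, 28]
15: 0x12 (blk 4, set 0) → L1-HIT  vc=[30, 28]
16: 0x20 (blk 8, set 0) → MISS  vc=[30, 28, 4]
17: 0x11 (blk 4, set 0) → VC-HIT  vc=[30, 28, 8]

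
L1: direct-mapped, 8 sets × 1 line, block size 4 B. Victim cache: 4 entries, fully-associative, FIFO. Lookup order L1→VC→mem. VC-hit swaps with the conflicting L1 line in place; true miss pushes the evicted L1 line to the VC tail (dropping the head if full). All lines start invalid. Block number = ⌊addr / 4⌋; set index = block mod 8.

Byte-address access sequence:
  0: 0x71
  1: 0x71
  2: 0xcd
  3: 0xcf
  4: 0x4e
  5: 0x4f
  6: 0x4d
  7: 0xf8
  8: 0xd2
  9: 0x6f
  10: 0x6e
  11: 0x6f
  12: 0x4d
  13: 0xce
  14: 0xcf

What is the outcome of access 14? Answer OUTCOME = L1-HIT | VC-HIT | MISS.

OUTCOME = L1-HIT

  [0] addr=0x71 blk=28 s=4: MISS | VC []
  [1] addr=0x71 blk=28 s=4: L1-HIT | VC []
  [2] addr=0xcd blk=51 s=3: MISS | VC []
  [3] addr=0xcf blk=51 s=3: L1-HIT | VC []
  [4] addr=0x4e blk=19 s=3: MISS | VC [51]
  [5] addr=0x4f blk=19 s=3: L1-HIT | VC [51]
  [6] addr=0x4d blk=19 s=3: L1-HIT | VC [51]
  [7] addr=0xf8 blk=62 s=6: MISS | VC [51]
  [8] addr=0xd2 blk=52 s=4: MISS | VC [51, 28]
  [9] addr=0x6f blk=27 s=3: MISS | VC [51, 28, 19]
  [10] addr=0x6e blk=27 s=3: L1-HIT | VC [51, 28, 19]
  [11] addr=0x6f blk=27 s=3: L1-HIT | VC [51, 28, 19]
  [12] addr=0x4d blk=19 s=3: VC-HIT | VC [51, 28, 27]
  [13] addr=0xce blk=51 s=3: VC-HIT | VC [19, 28, 27]
  [14] addr=0xcf blk=51 s=3: L1-HIT | VC [19, 28, 27]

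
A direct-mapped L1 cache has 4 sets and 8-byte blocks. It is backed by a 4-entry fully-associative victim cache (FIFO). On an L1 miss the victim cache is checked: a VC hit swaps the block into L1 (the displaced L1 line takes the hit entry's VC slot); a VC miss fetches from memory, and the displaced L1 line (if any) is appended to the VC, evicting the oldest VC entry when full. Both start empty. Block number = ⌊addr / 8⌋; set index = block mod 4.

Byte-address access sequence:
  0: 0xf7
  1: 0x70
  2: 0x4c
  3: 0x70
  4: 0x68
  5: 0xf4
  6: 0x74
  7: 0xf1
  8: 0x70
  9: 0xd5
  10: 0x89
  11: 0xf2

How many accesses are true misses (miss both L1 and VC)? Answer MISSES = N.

MISSES = 6

  [0] addr=0xf7 blk=30 s=2: MISS | VC []
  [1] addr=0x70 blk=14 s=2: MISS | VC [30]
  [2] addr=0x4c blk=9 s=1: MISS | VC [30]
  [3] addr=0x70 blk=14 s=2: L1-HIT | VC [30]
  [4] addr=0x68 blk=13 s=1: MISS | VC [30, 9]
  [5] addr=0xf4 blk=30 s=2: VC-HIT | VC [14, 9]
  [6] addr=0x74 blk=14 s=2: VC-HIT | VC [30, 9]
  [7] addr=0xf1 blk=30 s=2: VC-HIT | VC [14, 9]
  [8] addr=0x70 blk=14 s=2: VC-HIT | VC [30, 9]
  [9] addr=0xd5 blk=26 s=2: MISS | VC [30, 9, 14]
  [10] addr=0x89 blk=17 s=1: MISS | VC [30, 9, 14, 13]
  [11] addr=0xf2 blk=30 s=2: VC-HIT | VC [26, 9, 14, 13]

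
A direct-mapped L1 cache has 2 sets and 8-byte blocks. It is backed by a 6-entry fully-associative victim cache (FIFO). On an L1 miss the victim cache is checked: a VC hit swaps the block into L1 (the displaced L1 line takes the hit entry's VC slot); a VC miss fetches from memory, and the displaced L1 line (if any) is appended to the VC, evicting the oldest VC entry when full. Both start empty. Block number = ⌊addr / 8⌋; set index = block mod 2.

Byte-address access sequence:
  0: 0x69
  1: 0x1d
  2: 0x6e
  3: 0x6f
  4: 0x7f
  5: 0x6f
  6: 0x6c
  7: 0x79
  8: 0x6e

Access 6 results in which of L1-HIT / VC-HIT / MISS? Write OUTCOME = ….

OUTCOME = L1-HIT

#0 0x69→b13/s1 MISS; vc=[]
#1 0x1d→b3/s1 MISS; vc=[13]
#2 0x6e→b13/s1 VC-HIT; vc=[3]
#3 0x6f→b13/s1 L1-HIT; vc=[3]
#4 0x7f→b15/s1 MISS; vc=[3,13]
#5 0x6f→b13/s1 VC-HIT; vc=[3,15]
#6 0x6c→b13/s1 L1-HIT; vc=[3,15]
#7 0x79→b15/s1 VC-HIT; vc=[3,13]
#8 0x6e→b13/s1 VC-HIT; vc=[3,15]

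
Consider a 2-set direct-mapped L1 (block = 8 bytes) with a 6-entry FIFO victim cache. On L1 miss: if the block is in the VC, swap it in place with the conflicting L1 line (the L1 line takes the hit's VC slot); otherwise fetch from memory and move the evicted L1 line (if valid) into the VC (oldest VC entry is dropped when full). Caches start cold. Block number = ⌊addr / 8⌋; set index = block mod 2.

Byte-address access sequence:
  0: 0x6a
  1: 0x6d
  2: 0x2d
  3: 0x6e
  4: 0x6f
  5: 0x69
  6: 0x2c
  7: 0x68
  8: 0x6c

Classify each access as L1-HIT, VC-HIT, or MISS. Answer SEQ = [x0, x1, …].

0: 0x6a (blk 13, set 1) → MISS  vc=[]
1: 0x6d (blk 13, set 1) → L1-HIT  vc=[]
2: 0x2d (blk 5, set 1) → MISS  vc=[13]
3: 0x6e (blk 13, set 1) → VC-HIT  vc=[5]
4: 0x6f (blk 13, set 1) → L1-HIT  vc=[5]
5: 0x69 (blk 13, set 1) → L1-HIT  vc=[5]
6: 0x2c (blk 5, set 1) → VC-HIT  vc=[13]
7: 0x68 (blk 13, set 1) → VC-HIT  vc=[5]
8: 0x6c (blk 13, set 1) → L1-HIT  vc=[5]

SEQ = [MISS, L1-HIT, MISS, VC-HIT, L1-HIT, L1-HIT, VC-HIT, VC-HIT, L1-HIT]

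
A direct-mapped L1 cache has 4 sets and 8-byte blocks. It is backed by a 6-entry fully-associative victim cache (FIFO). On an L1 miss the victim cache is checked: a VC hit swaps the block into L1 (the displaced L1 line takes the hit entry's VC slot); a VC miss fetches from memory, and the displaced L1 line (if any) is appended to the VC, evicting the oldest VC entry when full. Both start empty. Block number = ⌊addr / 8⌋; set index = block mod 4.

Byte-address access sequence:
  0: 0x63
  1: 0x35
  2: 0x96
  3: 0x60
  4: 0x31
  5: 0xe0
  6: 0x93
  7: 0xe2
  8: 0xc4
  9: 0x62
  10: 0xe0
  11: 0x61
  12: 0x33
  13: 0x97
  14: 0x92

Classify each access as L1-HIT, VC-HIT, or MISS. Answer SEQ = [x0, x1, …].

SEQ = [MISS, MISS, MISS, L1-HIT, VC-HIT, MISS, VC-HIT, L1-HIT, MISS, VC-HIT, VC-HIT, VC-HIT, VC-HIT, VC-HIT, L1-HIT]

0: 0x63 (blk 12, set 0) → MISS  vc=[]
1: 0x35 (blk 6, set 2) → MISS  vc=[]
2: 0x96 (blk 18, set 2) → MISS  vc=[6]
3: 0x60 (blk 12, set 0) → L1-HIT  vc=[6]
4: 0x31 (blk 6, set 2) → VC-HIT  vc=[18]
5: 0xe0 (blk 28, set 0) → MISS  vc=[18, 12]
6: 0x93 (blk 18, set 2) → VC-HIT  vc=[6, 12]
7: 0xe2 (blk 28, set 0) → L1-HIT  vc=[6, 12]
8: 0xc4 (blk 24, set 0) → MISS  vc=[6, 12, 28]
9: 0x62 (blk 12, set 0) → VC-HIT  vc=[6, 24, 28]
10: 0xe0 (blk 28, set 0) → VC-HIT  vc=[6, 24, 12]
11: 0x61 (blk 12, set 0) → VC-HIT  vc=[6, 24, 28]
12: 0x33 (blk 6, set 2) → VC-HIT  vc=[18, 24, 28]
13: 0x97 (blk 18, set 2) → VC-HIT  vc=[6, 24, 28]
14: 0x92 (blk 18, set 2) → L1-HIT  vc=[6, 24, 28]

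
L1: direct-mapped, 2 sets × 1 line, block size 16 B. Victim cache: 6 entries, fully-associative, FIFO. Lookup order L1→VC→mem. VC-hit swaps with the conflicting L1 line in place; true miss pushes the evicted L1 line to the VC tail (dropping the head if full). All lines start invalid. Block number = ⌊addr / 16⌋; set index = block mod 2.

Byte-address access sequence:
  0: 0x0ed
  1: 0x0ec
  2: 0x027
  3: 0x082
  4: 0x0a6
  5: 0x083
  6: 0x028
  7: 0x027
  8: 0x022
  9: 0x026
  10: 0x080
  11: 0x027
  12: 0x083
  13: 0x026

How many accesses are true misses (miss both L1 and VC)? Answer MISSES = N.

MISSES = 4

#0 0xed→b14/s0 MISS; vc=[]
#1 0xec→b14/s0 L1-HIT; vc=[]
#2 0x27→b2/s0 MISS; vc=[14]
#3 0x82→b8/s0 MISS; vc=[14,2]
#4 0xa6→b10/s0 MISS; vc=[14,2,8]
#5 0x83→b8/s0 VC-HIT; vc=[14,2,10]
#6 0x28→b2/s0 VC-HIT; vc=[14,8,10]
#7 0x27→b2/s0 L1-HIT; vc=[14,8,10]
#8 0x22→b2/s0 L1-HIT; vc=[14,8,10]
#9 0x26→b2/s0 L1-HIT; vc=[14,8,10]
#10 0x80→b8/s0 VC-HIT; vc=[14,2,10]
#11 0x27→b2/s0 VC-HIT; vc=[14,8,10]
#12 0x83→b8/s0 VC-HIT; vc=[14,2,10]
#13 0x26→b2/s0 VC-HIT; vc=[14,8,10]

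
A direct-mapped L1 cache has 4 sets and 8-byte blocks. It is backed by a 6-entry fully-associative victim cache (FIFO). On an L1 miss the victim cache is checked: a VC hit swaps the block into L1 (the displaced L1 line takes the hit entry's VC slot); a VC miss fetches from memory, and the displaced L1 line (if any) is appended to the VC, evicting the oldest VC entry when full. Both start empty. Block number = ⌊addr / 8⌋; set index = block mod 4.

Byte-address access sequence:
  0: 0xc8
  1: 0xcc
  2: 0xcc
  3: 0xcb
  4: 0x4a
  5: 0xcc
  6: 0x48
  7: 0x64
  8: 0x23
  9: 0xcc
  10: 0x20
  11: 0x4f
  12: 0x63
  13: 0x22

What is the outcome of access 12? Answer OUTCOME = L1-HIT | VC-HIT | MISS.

  [0] addr=0xc8 blk=25 s=1: MISS | VC []
  [1] addr=0xcc blk=25 s=1: L1-HIT | VC []
  [2] addr=0xcc blk=25 s=1: L1-HIT | VC []
  [3] addr=0xcb blk=25 s=1: L1-HIT | VC []
  [4] addr=0x4a blk=9 s=1: MISS | VC [25]
  [5] addr=0xcc blk=25 s=1: VC-HIT | VC [9]
  [6] addr=0x48 blk=9 s=1: VC-HIT | VC [25]
  [7] addr=0x64 blk=12 s=0: MISS | VC [25]
  [8] addr=0x23 blk=4 s=0: MISS | VC [25, 12]
  [9] addr=0xcc blk=25 s=1: VC-HIT | VC [9, 12]
  [10] addr=0x20 blk=4 s=0: L1-HIT | VC [9, 12]
  [11] addr=0x4f blk=9 s=1: VC-HIT | VC [25, 12]
  [12] addr=0x63 blk=12 s=0: VC-HIT | VC [25, 4]
  [13] addr=0x22 blk=4 s=0: VC-HIT | VC [25, 12]

OUTCOME = VC-HIT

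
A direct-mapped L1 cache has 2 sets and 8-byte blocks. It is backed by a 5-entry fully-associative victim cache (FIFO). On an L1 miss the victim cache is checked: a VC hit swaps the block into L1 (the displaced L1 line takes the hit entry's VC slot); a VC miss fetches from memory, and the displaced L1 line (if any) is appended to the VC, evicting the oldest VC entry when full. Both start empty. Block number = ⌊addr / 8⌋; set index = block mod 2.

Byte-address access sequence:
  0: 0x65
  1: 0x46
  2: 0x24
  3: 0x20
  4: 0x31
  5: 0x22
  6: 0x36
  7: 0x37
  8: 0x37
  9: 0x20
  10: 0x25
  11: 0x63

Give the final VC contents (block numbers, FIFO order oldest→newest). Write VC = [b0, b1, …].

#0 0x65→b12/s0 MISS; vc=[]
#1 0x46→b8/s0 MISS; vc=[12]
#2 0x24→b4/s0 MISS; vc=[12,8]
#3 0x20→b4/s0 L1-HIT; vc=[12,8]
#4 0x31→b6/s0 MISS; vc=[12,8,4]
#5 0x22→b4/s0 VC-HIT; vc=[12,8,6]
#6 0x36→b6/s0 VC-HIT; vc=[12,8,4]
#7 0x37→b6/s0 L1-HIT; vc=[12,8,4]
#8 0x37→b6/s0 L1-HIT; vc=[12,8,4]
#9 0x20→b4/s0 VC-HIT; vc=[12,8,6]
#10 0x25→b4/s0 L1-HIT; vc=[12,8,6]
#11 0x63→b12/s0 VC-HIT; vc=[4,8,6]

VC = [4, 8, 6]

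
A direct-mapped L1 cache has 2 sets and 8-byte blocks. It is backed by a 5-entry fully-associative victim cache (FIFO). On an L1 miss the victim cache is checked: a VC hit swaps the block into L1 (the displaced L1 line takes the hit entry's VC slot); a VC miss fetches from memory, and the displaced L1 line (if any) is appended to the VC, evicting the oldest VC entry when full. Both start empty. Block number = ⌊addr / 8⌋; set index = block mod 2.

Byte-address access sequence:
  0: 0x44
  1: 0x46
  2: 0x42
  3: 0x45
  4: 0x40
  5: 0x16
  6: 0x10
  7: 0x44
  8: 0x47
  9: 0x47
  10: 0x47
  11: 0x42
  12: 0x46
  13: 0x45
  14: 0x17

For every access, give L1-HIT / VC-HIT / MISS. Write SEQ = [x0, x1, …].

0: 0x44 (blk 8, set 0) → MISS  vc=[]
1: 0x46 (blk 8, set 0) → L1-HIT  vc=[]
2: 0x42 (blk 8, set 0) → L1-HIT  vc=[]
3: 0x45 (blk 8, set 0) → L1-HIT  vc=[]
4: 0x40 (blk 8, set 0) → L1-HIT  vc=[]
5: 0x16 (blk 2, set 0) → MISS  vc=[8]
6: 0x10 (blk 2, set 0) → L1-HIT  vc=[8]
7: 0x44 (blk 8, set 0) → VC-HIT  vc=[2]
8: 0x47 (blk 8, set 0) → L1-HIT  vc=[2]
9: 0x47 (blk 8, set 0) → L1-HIT  vc=[2]
10: 0x47 (blk 8, set 0) → L1-HIT  vc=[2]
11: 0x42 (blk 8, set 0) → L1-HIT  vc=[2]
12: 0x46 (blk 8, set 0) → L1-HIT  vc=[2]
13: 0x45 (blk 8, set 0) → L1-HIT  vc=[2]
14: 0x17 (blk 2, set 0) → VC-HIT  vc=[8]

SEQ = [MISS, L1-HIT, L1-HIT, L1-HIT, L1-HIT, MISS, L1-HIT, VC-HIT, L1-HIT, L1-HIT, L1-HIT, L1-HIT, L1-HIT, L1-HIT, VC-HIT]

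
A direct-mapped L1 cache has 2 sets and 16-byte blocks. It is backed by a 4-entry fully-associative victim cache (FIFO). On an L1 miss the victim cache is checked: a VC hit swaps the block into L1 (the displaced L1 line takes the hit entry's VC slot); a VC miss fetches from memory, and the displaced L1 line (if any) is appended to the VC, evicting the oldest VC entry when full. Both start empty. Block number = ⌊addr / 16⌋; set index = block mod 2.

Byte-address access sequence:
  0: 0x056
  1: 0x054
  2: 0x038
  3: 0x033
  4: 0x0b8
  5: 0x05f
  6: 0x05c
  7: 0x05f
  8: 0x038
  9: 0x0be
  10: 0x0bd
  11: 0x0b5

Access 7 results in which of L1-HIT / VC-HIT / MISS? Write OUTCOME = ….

OUTCOME = L1-HIT

0: 0x56 (blk 5, set 1) → MISS  vc=[]
1: 0x54 (blk 5, set 1) → L1-HIT  vc=[]
2: 0x38 (blk 3, set 1) → MISS  vc=[5]
3: 0x33 (blk 3, set 1) → L1-HIT  vc=[5]
4: 0xb8 (blk 11, set 1) → MISS  vc=[5, 3]
5: 0x5f (blk 5, set 1) → VC-HIT  vc=[11, 3]
6: 0x5c (blk 5, set 1) → L1-HIT  vc=[11, 3]
7: 0x5f (blk 5, set 1) → L1-HIT  vc=[11, 3]
8: 0x38 (blk 3, set 1) → VC-HIT  vc=[11, 5]
9: 0xbe (blk 11, set 1) → VC-HIT  vc=[3, 5]
10: 0xbd (blk 11, set 1) → L1-HIT  vc=[3, 5]
11: 0xb5 (blk 11, set 1) → L1-HIT  vc=[3, 5]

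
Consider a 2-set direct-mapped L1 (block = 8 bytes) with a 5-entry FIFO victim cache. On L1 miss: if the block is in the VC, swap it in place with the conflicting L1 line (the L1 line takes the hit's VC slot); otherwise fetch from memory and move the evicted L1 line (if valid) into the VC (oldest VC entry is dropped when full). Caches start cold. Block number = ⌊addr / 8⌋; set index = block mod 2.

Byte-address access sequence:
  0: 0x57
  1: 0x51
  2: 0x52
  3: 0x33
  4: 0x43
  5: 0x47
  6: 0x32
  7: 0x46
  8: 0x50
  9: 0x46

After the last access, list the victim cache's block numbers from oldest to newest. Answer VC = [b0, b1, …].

  [0] addr=0x57 blk=10 s=0: MISS | VC []
  [1] addr=0x51 blk=10 s=0: L1-HIT | VC []
  [2] addr=0x52 blk=10 s=0: L1-HIT | VC []
  [3] addr=0x33 blk=6 s=0: MISS | VC [10]
  [4] addr=0x43 blk=8 s=0: MISS | VC [10, 6]
  [5] addr=0x47 blk=8 s=0: L1-HIT | VC [10, 6]
  [6] addr=0x32 blk=6 s=0: VC-HIT | VC [10, 8]
  [7] addr=0x46 blk=8 s=0: VC-HIT | VC [10, 6]
  [8] addr=0x50 blk=10 s=0: VC-HIT | VC [8, 6]
  [9] addr=0x46 blk=8 s=0: VC-HIT | VC [10, 6]

VC = [10, 6]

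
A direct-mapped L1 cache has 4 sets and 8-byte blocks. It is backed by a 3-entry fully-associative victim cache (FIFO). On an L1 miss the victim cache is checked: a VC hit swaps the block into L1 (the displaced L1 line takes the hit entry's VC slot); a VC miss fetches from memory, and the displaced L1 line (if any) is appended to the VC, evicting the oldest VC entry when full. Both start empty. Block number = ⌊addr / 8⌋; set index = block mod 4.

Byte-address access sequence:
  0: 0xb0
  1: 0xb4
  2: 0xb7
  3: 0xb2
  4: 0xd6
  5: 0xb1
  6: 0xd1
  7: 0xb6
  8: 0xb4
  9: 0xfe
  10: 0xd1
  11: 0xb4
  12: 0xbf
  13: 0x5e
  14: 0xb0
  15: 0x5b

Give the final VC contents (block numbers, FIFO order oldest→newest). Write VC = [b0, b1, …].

  [0] addr=0xb0 blk=22 s=2: MISS | VC []
  [1] addr=0xb4 blk=22 s=2: L1-HIT | VC []
  [2] addr=0xb7 blk=22 s=2: L1-HIT | VC []
  [3] addr=0xb2 blk=22 s=2: L1-HIT | VC []
  [4] addr=0xd6 blk=26 s=2: MISS | VC [22]
  [5] addr=0xb1 blk=22 s=2: VC-HIT | VC [26]
  [6] addr=0xd1 blk=26 s=2: VC-HIT | VC [22]
  [7] addr=0xb6 blk=22 s=2: VC-HIT | VC [26]
  [8] addr=0xb4 blk=22 s=2: L1-HIT | VC [26]
  [9] addr=0xfe blk=31 s=3: MISS | VC [26]
  [10] addr=0xd1 blk=26 s=2: VC-HIT | VC [22]
  [11] addr=0xb4 blk=22 s=2: VC-HIT | VC [26]
  [12] addr=0xbf blk=23 s=3: MISS | VC [26, 31]
  [13] addr=0x5e blk=11 s=3: MISS | VC [26, 31, 23]
  [14] addr=0xb0 blk=22 s=2: L1-HIT | VC [26, 31, 23]
  [15] addr=0x5b blk=11 s=3: L1-HIT | VC [26, 31, 23]

VC = [26, 31, 23]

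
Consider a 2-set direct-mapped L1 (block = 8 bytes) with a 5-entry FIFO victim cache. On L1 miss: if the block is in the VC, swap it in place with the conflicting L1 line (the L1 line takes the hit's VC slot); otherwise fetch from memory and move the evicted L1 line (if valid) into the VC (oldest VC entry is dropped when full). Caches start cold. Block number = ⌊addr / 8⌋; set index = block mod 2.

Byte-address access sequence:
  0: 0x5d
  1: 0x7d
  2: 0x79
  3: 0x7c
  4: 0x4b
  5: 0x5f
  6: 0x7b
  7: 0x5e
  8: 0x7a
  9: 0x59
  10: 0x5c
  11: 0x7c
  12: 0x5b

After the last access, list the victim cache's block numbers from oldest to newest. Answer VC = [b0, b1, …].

VC = [9, 15]

0: 0x5d (blk 11, set 1) → MISS  vc=[]
1: 0x7d (blk 15, set 1) → MISS  vc=[11]
2: 0x79 (blk 15, set 1) → L1-HIT  vc=[11]
3: 0x7c (blk 15, set 1) → L1-HIT  vc=[11]
4: 0x4b (blk 9, set 1) → MISS  vc=[11, 15]
5: 0x5f (blk 11, set 1) → VC-HIT  vc=[9, 15]
6: 0x7b (blk 15, set 1) → VC-HIT  vc=[9, 11]
7: 0x5e (blk 11, set 1) → VC-HIT  vc=[9, 15]
8: 0x7a (blk 15, set 1) → VC-HIT  vc=[9, 11]
9: 0x59 (blk 11, set 1) → VC-HIT  vc=[9, 15]
10: 0x5c (blk 11, set 1) → L1-HIT  vc=[9, 15]
11: 0x7c (blk 15, set 1) → VC-HIT  vc=[9, 11]
12: 0x5b (blk 11, set 1) → VC-HIT  vc=[9, 15]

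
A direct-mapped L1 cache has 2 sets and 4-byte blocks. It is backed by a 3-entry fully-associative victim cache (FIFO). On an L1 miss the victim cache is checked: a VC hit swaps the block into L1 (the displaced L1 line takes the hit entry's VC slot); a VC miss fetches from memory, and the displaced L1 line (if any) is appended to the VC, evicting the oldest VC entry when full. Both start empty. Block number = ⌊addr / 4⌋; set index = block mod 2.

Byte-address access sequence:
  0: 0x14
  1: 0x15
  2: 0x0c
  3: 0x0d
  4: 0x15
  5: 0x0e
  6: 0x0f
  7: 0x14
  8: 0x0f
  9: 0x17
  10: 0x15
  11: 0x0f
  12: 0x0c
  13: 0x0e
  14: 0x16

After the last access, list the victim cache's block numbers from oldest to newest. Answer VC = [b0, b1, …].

#0 0x14→b5/s1 MISS; vc=[]
#1 0x15→b5/s1 L1-HIT; vc=[]
#2 0xc→b3/s1 MISS; vc=[5]
#3 0xd→b3/s1 L1-HIT; vc=[5]
#4 0x15→b5/s1 VC-HIT; vc=[3]
#5 0xe→b3/s1 VC-HIT; vc=[5]
#6 0xf→b3/s1 L1-HIT; vc=[5]
#7 0x14→b5/s1 VC-HIT; vc=[3]
#8 0xf→b3/s1 VC-HIT; vc=[5]
#9 0x17→b5/s1 VC-HIT; vc=[3]
#10 0x15→b5/s1 L1-HIT; vc=[3]
#11 0xf→b3/s1 VC-HIT; vc=[5]
#12 0xc→b3/s1 L1-HIT; vc=[5]
#13 0xe→b3/s1 L1-HIT; vc=[5]
#14 0x16→b5/s1 VC-HIT; vc=[3]

VC = [3]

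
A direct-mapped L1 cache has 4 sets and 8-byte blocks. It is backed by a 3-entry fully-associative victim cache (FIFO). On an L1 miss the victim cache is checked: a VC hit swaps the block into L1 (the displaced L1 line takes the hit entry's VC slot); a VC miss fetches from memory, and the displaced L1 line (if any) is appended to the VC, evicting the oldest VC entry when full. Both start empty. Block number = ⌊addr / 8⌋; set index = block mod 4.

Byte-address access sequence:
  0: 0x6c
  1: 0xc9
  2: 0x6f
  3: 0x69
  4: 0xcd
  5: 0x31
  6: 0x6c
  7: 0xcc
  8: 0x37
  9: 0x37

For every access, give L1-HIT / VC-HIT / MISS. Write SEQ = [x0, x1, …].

0: 0x6c (blk 13, set 1) → MISS  vc=[]
1: 0xc9 (blk 25, set 1) → MISS  vc=[13]
2: 0x6f (blk 13, set 1) → VC-HIT  vc=[25]
3: 0x69 (blk 13, set 1) → L1-HIT  vc=[25]
4: 0xcd (blk 25, set 1) → VC-HIT  vc=[13]
5: 0x31 (blk 6, set 2) → MISS  vc=[13]
6: 0x6c (blk 13, set 1) → VC-HIT  vc=[25]
7: 0xcc (blk 25, set 1) → VC-HIT  vc=[13]
8: 0x37 (blk 6, set 2) → L1-HIT  vc=[13]
9: 0x37 (blk 6, set 2) → L1-HIT  vc=[13]

SEQ = [MISS, MISS, VC-HIT, L1-HIT, VC-HIT, MISS, VC-HIT, VC-HIT, L1-HIT, L1-HIT]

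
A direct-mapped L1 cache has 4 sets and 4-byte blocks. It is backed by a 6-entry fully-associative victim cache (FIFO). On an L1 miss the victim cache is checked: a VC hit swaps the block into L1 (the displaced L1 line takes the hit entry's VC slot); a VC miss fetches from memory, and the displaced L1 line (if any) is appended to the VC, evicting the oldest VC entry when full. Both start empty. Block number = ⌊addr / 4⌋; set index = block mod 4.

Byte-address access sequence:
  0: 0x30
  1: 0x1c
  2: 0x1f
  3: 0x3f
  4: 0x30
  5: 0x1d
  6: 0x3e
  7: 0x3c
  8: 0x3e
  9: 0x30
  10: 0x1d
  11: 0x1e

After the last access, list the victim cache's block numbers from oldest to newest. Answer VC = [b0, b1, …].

VC = [15]

  [0] addr=0x30 blk=12 s=0: MISS | VC []
  [1] addr=0x1c blk=7 s=3: MISS | VC []
  [2] addr=0x1f blk=7 s=3: L1-HIT | VC []
  [3] addr=0x3f blk=15 s=3: MISS | VC [7]
  [4] addr=0x30 blk=12 s=0: L1-HIT | VC [7]
  [5] addr=0x1d blk=7 s=3: VC-HIT | VC [15]
  [6] addr=0x3e blk=15 s=3: VC-HIT | VC [7]
  [7] addr=0x3c blk=15 s=3: L1-HIT | VC [7]
  [8] addr=0x3e blk=15 s=3: L1-HIT | VC [7]
  [9] addr=0x30 blk=12 s=0: L1-HIT | VC [7]
  [10] addr=0x1d blk=7 s=3: VC-HIT | VC [15]
  [11] addr=0x1e blk=7 s=3: L1-HIT | VC [15]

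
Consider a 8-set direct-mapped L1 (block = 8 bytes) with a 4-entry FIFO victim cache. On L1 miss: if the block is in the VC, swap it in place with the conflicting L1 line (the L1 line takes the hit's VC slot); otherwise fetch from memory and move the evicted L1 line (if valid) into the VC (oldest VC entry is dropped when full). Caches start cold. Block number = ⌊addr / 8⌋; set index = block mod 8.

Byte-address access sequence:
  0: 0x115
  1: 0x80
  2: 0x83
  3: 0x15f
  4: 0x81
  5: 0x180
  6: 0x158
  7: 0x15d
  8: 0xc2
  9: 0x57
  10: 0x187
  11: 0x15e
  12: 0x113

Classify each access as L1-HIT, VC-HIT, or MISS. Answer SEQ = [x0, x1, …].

SEQ = [MISS, MISS, L1-HIT, MISS, L1-HIT, MISS, L1-HIT, L1-HIT, MISS, MISS, VC-HIT, L1-HIT, VC-HIT]

  [0] addr=0x115 blk=34 s=2: MISS | VC []
  [1] addr=0x80 blk=16 s=0: MISS | VC []
  [2] addr=0x83 blk=16 s=0: L1-HIT | VC []
  [3] addr=0x15f blk=43 s=3: MISS | VC []
  [4] addr=0x81 blk=16 s=0: L1-HIT | VC []
  [5] addr=0x180 blk=48 s=0: MISS | VC [16]
  [6] addr=0x158 blk=43 s=3: L1-HIT | VC [16]
  [7] addr=0x15d blk=43 s=3: L1-HIT | VC [16]
  [8] addr=0xc2 blk=24 s=0: MISS | VC [16, 48]
  [9] addr=0x57 blk=10 s=2: MISS | VC [16, 48, 34]
  [10] addr=0x187 blk=48 s=0: VC-HIT | VC [16, 24, 34]
  [11] addr=0x15e blk=43 s=3: L1-HIT | VC [16, 24, 34]
  [12] addr=0x113 blk=34 s=2: VC-HIT | VC [16, 24, 10]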